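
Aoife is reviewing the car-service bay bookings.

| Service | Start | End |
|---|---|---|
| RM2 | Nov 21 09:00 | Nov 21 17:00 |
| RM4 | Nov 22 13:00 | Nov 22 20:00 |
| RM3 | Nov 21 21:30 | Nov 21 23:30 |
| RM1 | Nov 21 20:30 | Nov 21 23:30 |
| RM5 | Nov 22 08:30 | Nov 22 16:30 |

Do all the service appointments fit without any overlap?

Sorted by start: RM2, RM1, RM3, RM5, RM4.
RM1 starts after RM2 ends; RM2 is clear from here.
RM3 starts before RM1 ends → RM1 and RM3 overlap.
That's a conflict, so the schedule is not conflict-free.

No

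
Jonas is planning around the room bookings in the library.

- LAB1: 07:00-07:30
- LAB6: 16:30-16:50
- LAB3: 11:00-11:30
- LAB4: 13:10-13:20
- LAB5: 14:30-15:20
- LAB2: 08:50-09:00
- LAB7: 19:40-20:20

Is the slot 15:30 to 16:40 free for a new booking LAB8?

No — it overlaps LAB6

LAB1: ends 07:30 at or before LAB8 starts 15:30 → clear.
LAB2: ends 09:00 at or before LAB8 starts 15:30 → clear.
LAB3: ends 11:30 at or before LAB8 starts 15:30 → clear.
LAB4: ends 13:20 at or before LAB8 starts 15:30 → clear.
LAB5: ends 15:20 at or before LAB8 starts 15:30 → clear.
LAB6: starts 16:30 before LAB8 ends 16:40, and ends 16:50 after LAB8 starts 15:30 → overlap.
LAB7: starts 19:40 at or after LAB8 ends 16:40 → clear.
LAB8 overlaps LAB6.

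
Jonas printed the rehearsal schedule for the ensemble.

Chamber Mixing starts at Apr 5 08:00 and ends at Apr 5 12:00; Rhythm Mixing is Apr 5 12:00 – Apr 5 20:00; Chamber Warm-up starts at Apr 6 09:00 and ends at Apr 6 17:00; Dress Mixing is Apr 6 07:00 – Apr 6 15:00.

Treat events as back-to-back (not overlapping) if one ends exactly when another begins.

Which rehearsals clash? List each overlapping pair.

Sorted by start: Chamber Mixing, Rhythm Mixing, Dress Mixing, Chamber Warm-up.
Rhythm Mixing starts exactly when Chamber Mixing ends (back-to-back, no overlap) — done with Chamber Mixing.
Dress Mixing starts after Rhythm Mixing ends — done with Rhythm Mixing.
Chamber Warm-up starts before Dress Mixing ends → Dress Mixing and Chamber Warm-up overlap.

Chamber Warm-up & Dress Mixing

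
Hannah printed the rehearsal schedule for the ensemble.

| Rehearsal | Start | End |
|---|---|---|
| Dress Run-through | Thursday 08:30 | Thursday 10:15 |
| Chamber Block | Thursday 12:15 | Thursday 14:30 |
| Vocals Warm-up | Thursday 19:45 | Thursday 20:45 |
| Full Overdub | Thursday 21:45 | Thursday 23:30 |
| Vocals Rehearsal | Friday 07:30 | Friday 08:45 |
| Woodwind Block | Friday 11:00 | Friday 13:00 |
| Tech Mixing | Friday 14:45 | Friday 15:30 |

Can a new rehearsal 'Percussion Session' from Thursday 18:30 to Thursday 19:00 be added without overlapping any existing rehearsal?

Yes — the slot is free

Dress Run-through: ends Thursday 10:15 at or before Percussion Session starts Thursday 18:30 → clear.
Chamber Block: ends Thursday 14:30 at or before Percussion Session starts Thursday 18:30 → clear.
Vocals Warm-up: starts Thursday 19:45 at or after Percussion Session ends Thursday 19:00 → clear.
Full Overdub: starts Thursday 21:45 at or after Percussion Session ends Thursday 19:00 → clear.
Vocals Rehearsal: starts Friday 07:30 at or after Percussion Session ends Thursday 19:00 → clear.
Woodwind Block: starts Friday 11:00 at or after Percussion Session ends Thursday 19:00 → clear.
Tech Mixing: starts Friday 14:45 at or after Percussion Session ends Thursday 19:00 → clear.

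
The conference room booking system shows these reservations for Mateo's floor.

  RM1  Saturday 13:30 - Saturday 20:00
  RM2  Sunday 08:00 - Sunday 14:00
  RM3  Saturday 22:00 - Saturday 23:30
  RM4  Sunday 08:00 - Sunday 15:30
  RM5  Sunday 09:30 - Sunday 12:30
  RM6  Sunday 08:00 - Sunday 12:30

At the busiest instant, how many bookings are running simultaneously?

Sweep the timeline, counting +1 at each start and −1 at each end (ends before starts at a tie):
Saturday 13:30 start RM1 → 1
Saturday 20:00 end RM1 → 0
Saturday 22:00 start RM3 → 1
Saturday 23:30 end RM3 → 0
Sunday 08:00 start RM2 → 1
Sunday 08:00 start RM4 → 2
Sunday 08:00 start RM6 → 3
Sunday 09:30 start RM5 → 4
Sunday 12:30 end RM5 → 3
Sunday 12:30 end RM6 → 2
Sunday 14:00 end RM2 → 1
Sunday 15:30 end RM4 → 0
Peak is 4, at Sunday 09:30 (RM2, RM4, RM5, RM6).

4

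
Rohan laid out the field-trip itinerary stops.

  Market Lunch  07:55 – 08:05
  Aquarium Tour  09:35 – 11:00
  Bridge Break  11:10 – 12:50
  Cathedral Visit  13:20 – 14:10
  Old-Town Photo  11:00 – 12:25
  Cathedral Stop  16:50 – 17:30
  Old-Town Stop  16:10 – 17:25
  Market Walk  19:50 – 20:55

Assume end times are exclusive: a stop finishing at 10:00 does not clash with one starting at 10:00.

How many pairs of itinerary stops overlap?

2

Sorted by start: Market Lunch, Aquarium Tour, Old-Town Photo, Bridge Break, Cathedral Visit, Old-Town Stop, Cathedral Stop, Market Walk.
Aquarium Tour starts after Market Lunch ends; Market Lunch is clear from here.
Old-Town Photo starts exactly when Aquarium Tour ends (back-to-back, no overlap); Aquarium Tour is clear from here.
Bridge Break starts before Old-Town Photo ends → Old-Town Photo and Bridge Break overlap.
Cathedral Visit starts after Old-Town Photo ends; Old-Town Photo is clear from here.
Cathedral Visit starts after Bridge Break ends; Bridge Break is clear from here.
Old-Town Stop starts after Cathedral Visit ends; Cathedral Visit is clear from here.
Cathedral Stop starts before Old-Town Stop ends → Old-Town Stop and Cathedral Stop overlap.
Market Walk starts after Old-Town Stop ends.
Market Walk starts after Cathedral Stop ends.
Overlapping pairs: Bridge Break & Old-Town Photo, Cathedral Stop & Old-Town Stop — 2 in total.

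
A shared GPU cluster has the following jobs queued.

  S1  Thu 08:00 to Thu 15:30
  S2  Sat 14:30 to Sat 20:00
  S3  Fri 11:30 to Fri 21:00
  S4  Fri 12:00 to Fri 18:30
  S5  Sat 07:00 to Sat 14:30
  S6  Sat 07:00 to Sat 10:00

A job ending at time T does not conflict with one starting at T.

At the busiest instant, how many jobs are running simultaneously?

Walk through starts and ends in time order (an end at T is processed before a start at T):
Thu 08:00 start S1 → 1
Thu 15:30 end S1 → 0
Fri 11:30 start S3 → 1
Fri 12:00 start S4 → 2
Fri 18:30 end S4 → 1
Fri 21:00 end S3 → 0
Sat 07:00 start S5 → 1
Sat 07:00 start S6 → 2
Sat 10:00 end S6 → 1
Sat 14:30 end S5 → 0
Sat 14:30 start S2 → 1
Sat 20:00 end S2 → 0
Peak is 2, at Fri 12:00 (S3, S4).

2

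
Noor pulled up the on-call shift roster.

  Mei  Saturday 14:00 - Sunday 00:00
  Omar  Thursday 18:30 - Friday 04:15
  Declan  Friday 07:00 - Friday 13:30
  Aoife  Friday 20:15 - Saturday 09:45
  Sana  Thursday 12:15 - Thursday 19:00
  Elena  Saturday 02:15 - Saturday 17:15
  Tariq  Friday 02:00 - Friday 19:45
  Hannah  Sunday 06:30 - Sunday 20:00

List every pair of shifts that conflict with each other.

Aoife & Elena, Declan & Tariq, Elena & Mei, Omar & Sana, Omar & Tariq

Sorted by start: Sana, Omar, Tariq, Declan, Aoife, Elena, Mei, Hannah.
Omar starts before Sana ends → Sana and Omar overlap.
Tariq starts after Sana ends; Sana is clear from here.
Tariq starts before Omar ends → Omar and Tariq overlap.
Declan starts after Omar ends; Omar is clear from here.
Declan starts before Tariq ends → Tariq and Declan overlap.
Aoife starts after Tariq ends; Tariq is clear from here.
Aoife starts after Declan ends; Declan is clear from here.
Elena starts before Aoife ends → Aoife and Elena overlap.
Mei starts after Aoife ends; Aoife is clear from here.
Mei starts before Elena ends → Elena and Mei overlap.
Hannah starts after Elena ends.
Hannah starts after Mei ends.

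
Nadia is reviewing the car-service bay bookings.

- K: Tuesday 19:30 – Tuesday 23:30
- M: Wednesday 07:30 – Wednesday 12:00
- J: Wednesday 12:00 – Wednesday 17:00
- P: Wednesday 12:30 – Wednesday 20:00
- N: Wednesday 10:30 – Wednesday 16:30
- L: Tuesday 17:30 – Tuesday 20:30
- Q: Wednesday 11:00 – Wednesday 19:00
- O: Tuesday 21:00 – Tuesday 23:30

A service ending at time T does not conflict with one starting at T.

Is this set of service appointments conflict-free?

No

Sorted by start: L, K, O, M, N, Q, J, P.
K starts before L ends → L and K overlap.
That's a conflict, so the schedule is not conflict-free.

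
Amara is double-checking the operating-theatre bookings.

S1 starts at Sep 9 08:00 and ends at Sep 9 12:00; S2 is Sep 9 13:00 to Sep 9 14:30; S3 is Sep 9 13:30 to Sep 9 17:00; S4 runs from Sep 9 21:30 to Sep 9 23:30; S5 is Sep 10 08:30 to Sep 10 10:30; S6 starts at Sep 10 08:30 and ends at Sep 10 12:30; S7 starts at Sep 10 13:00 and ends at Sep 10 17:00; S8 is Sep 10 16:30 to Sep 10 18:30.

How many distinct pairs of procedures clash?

3

Sorted by start: S1, S2, S3, S4, S5, S6, S7, S8.
S2 starts after S1 ends — done with S1.
S3 starts before S2 ends → S2 and S3 overlap.
S4 starts after S2 ends — done with S2.
S4 starts after S3 ends — done with S3.
S5 starts after S4 ends — done with S4.
S6 starts before S5 ends → S5 and S6 overlap.
S7 starts after S5 ends — done with S5.
S7 starts after S6 ends — done with S6.
S8 starts before S7 ends → S7 and S8 overlap.
Overlapping pairs: S2 & S3, S5 & S6, S7 & S8 — 3 in total.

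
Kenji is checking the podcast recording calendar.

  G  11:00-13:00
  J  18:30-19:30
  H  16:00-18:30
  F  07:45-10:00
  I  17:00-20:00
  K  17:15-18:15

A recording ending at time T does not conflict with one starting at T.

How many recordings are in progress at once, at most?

3

Walk through starts and ends in time order (an end at T is processed before a start at T):
07:45 start F → 1
10:00 end F → 0
11:00 start G → 1
13:00 end G → 0
16:00 start H → 1
17:00 start I → 2
17:15 start K → 3
18:15 end K → 2
18:30 end H → 1
18:30 start J → 2
19:30 end J → 1
20:00 end I → 0
Peak is 3, at 17:15 (H, I, K).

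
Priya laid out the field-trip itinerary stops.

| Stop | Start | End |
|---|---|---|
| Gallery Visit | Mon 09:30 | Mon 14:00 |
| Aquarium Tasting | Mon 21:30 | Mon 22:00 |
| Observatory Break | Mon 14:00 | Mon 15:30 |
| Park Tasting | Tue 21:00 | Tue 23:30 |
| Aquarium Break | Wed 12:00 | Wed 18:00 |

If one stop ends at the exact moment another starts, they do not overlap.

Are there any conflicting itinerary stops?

No

Check each pair: they overlap iff neither finishes before the other starts.
Sorted by start: Gallery Visit, Observatory Break, Aquarium Tasting, Park Tasting, Aquarium Break.
Observatory Break starts exactly when Gallery Visit ends (back-to-back, no overlap); Gallery Visit is clear from here.
Aquarium Tasting starts after Observatory Break ends; Observatory Break is clear from here.
Park Tasting starts after Aquarium Tasting ends; Aquarium Tasting is clear from here.
Aquarium Break starts after Park Tasting ends.
Every pair is clear; the schedule has no overlaps.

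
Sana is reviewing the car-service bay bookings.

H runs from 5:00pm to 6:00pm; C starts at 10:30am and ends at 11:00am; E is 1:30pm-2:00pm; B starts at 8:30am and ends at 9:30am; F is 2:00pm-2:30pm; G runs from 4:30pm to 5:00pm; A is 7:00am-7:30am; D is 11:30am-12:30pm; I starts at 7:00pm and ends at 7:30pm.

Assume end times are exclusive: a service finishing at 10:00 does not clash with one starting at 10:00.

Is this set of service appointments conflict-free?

Sorted by start: A, B, C, D, E, F, G, H, I.
B starts after A ends, so A has no further overlaps.
C starts after B ends, so B has no further overlaps.
D starts after C ends, so C has no further overlaps.
E starts after D ends, so D has no further overlaps.
F starts exactly when E ends (back-to-back, no overlap), so E has no further overlaps.
G starts after F ends, so F has no further overlaps.
H starts exactly when G ends (back-to-back, no overlap), so G has no further overlaps.
I starts after H ends.
Every pair is clear; the schedule has no overlaps.

Yes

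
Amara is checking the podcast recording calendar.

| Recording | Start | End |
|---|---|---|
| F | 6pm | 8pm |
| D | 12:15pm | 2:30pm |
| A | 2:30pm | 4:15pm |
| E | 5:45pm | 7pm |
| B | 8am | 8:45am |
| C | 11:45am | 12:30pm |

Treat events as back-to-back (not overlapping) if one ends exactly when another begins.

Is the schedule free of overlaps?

Sorted by start: B, C, D, A, E, F.
C starts after B ends, so nothing later overlaps B either.
D starts before C ends → C and D overlap.
That's a conflict, so the schedule is not conflict-free.

No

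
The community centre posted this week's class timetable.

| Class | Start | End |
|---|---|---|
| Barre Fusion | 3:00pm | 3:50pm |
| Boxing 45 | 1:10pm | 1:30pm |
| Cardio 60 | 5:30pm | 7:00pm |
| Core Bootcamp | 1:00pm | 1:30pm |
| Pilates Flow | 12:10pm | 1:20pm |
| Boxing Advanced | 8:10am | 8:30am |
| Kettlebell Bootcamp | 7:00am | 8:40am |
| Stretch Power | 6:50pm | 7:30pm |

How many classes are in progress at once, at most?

3

Sweep the timeline, counting +1 at each start and −1 at each end (ends before starts at a tie):
7:00am start Kettlebell Bootcamp → 1
8:10am start Boxing Advanced → 2
8:30am end Boxing Advanced → 1
8:40am end Kettlebell Bootcamp → 0
12:10pm start Pilates Flow → 1
1:00pm start Core Bootcamp → 2
1:10pm start Boxing 45 → 3
1:20pm end Pilates Flow → 2
1:30pm end Boxing 45 → 1
1:30pm end Core Bootcamp → 0
3:00pm start Barre Fusion → 1
3:50pm end Barre Fusion → 0
5:30pm start Cardio 60 → 1
6:50pm start Stretch Power → 2
7:00pm end Cardio 60 → 1
7:30pm end Stretch Power → 0
Peak is 3, at 1:10pm (Boxing 45, Core Bootcamp, Pilates Flow).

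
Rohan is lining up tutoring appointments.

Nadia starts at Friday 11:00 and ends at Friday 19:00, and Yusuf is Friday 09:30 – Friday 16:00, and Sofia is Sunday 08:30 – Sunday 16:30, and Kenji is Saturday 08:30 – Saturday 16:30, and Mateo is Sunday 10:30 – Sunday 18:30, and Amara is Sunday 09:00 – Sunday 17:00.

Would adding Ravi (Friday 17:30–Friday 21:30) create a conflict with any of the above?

Yusuf: ends Friday 16:00 at or before Ravi starts Friday 17:30 → clear.
Nadia: starts Friday 11:00 before Ravi ends Friday 21:30, and ends Friday 19:00 after Ravi starts Friday 17:30 → overlap.
Kenji: starts Saturday 08:30 at or after Ravi ends Friday 21:30 → clear.
Sofia: starts Sunday 08:30 at or after Ravi ends Friday 21:30 → clear.
Amara: starts Sunday 09:00 at or after Ravi ends Friday 21:30 → clear.
Mateo: starts Sunday 10:30 at or after Ravi ends Friday 21:30 → clear.
Ravi overlaps Nadia.

Yes — it overlaps Nadia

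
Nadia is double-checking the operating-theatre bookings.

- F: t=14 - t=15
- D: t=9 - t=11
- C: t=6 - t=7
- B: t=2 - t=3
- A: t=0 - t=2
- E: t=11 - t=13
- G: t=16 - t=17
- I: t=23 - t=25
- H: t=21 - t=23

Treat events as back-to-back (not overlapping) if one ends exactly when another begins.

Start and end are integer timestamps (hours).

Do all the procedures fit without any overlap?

Check each pair: they overlap iff neither finishes before the other starts.
Sorted by start: A, B, C, D, E, F, G, H, I.
B starts exactly when A ends (back-to-back, no overlap) — done with A.
C starts after B ends — done with B.
D starts after C ends — done with C.
E starts exactly when D ends (back-to-back, no overlap) — done with D.
F starts after E ends — done with E.
G starts after F ends — done with F.
H starts after G ends — done with G.
I starts exactly when H ends (back-to-back, no overlap).
Every pair is clear; the schedule has no overlaps.

Yes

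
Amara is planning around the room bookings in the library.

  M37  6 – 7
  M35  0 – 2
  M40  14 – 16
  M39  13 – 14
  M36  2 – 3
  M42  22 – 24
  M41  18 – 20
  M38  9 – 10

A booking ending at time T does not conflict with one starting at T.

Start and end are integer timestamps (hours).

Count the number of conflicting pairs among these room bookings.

Sorted by start: M35, M36, M37, M38, M39, M40, M41, M42.
M36 starts exactly when M35 ends (back-to-back, no overlap), so M35 has no further overlaps.
M37 starts after M36 ends, so M36 has no further overlaps.
M38 starts after M37 ends, so M37 has no further overlaps.
M39 starts after M38 ends, so M38 has no further overlaps.
M40 starts exactly when M39 ends (back-to-back, no overlap), so M39 has no further overlaps.
M41 starts after M40 ends, so M40 has no further overlaps.
M42 starts after M41 ends.
No pair overlaps.

0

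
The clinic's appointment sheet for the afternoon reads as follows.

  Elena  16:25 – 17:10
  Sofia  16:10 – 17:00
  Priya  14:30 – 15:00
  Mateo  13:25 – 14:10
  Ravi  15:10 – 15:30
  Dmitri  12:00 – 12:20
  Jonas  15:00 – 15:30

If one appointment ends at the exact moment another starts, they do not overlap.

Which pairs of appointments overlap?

Sorted by start: Dmitri, Mateo, Priya, Jonas, Ravi, Sofia, Elena.
Mateo starts after Dmitri ends, so Dmitri has no further overlaps.
Priya starts after Mateo ends, so Mateo has no further overlaps.
Jonas starts exactly when Priya ends (back-to-back, no overlap), so Priya has no further overlaps.
Ravi starts before Jonas ends → Jonas and Ravi overlap.
Sofia starts after Jonas ends, so Jonas has no further overlaps.
Sofia starts after Ravi ends, so Ravi has no further overlaps.
Elena starts before Sofia ends → Sofia and Elena overlap.

Elena & Sofia, Jonas & Ravi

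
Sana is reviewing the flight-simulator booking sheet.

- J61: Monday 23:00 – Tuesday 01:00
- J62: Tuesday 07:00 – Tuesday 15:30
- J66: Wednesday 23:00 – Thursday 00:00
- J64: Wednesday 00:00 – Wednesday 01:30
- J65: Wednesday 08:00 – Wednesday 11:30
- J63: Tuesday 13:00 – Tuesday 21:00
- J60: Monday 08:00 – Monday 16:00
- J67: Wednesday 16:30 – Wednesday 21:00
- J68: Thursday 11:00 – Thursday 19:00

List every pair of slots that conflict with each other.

Sorted by start: J60, J61, J62, J63, J64, J65, J67, J66, J68.
J61 starts after J60 ends, so J60 has no further overlaps.
J62 starts after J61 ends, so J61 has no further overlaps.
J63 starts before J62 ends → J62 and J63 overlap.
J64 starts after J62 ends, so J62 has no further overlaps.
J64 starts after J63 ends, so J63 has no further overlaps.
J65 starts after J64 ends, so J64 has no further overlaps.
J67 starts after J65 ends, so J65 has no further overlaps.
J66 starts after J67 ends, so J67 has no further overlaps.
J68 starts after J66 ends.

J62 & J63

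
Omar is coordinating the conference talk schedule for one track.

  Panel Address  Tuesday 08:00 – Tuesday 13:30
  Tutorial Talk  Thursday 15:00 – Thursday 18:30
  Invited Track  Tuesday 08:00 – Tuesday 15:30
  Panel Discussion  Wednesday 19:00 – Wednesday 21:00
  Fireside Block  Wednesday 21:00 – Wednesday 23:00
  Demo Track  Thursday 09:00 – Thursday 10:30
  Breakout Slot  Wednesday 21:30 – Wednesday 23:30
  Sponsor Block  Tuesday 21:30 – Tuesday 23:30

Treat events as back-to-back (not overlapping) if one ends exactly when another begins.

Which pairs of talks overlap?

Sorted by start: Panel Address, Invited Track, Sponsor Block, Panel Discussion, Fireside Block, Breakout Slot, Demo Track, Tutorial Talk.
Invited Track starts before Panel Address ends → Panel Address and Invited Track overlap.
Sponsor Block starts after Panel Address ends; Panel Address is clear from here.
Sponsor Block starts after Invited Track ends; Invited Track is clear from here.
Panel Discussion starts after Sponsor Block ends; Sponsor Block is clear from here.
Fireside Block starts exactly when Panel Discussion ends (back-to-back, no overlap); Panel Discussion is clear from here.
Breakout Slot starts before Fireside Block ends → Fireside Block and Breakout Slot overlap.
Demo Track starts after Fireside Block ends; Fireside Block is clear from here.
Demo Track starts after Breakout Slot ends; Breakout Slot is clear from here.
Tutorial Talk starts after Demo Track ends.

Breakout Slot & Fireside Block, Invited Track & Panel Address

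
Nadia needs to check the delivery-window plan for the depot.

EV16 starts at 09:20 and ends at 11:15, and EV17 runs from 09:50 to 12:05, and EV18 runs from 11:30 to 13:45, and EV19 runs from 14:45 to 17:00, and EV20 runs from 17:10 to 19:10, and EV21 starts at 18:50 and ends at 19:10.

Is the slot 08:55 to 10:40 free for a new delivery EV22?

EV16: starts 09:20 before EV22 ends 10:40, and ends 11:15 after EV22 starts 08:55 → overlap.
EV17: starts 09:50 before EV22 ends 10:40, and ends 12:05 after EV22 starts 08:55 → overlap.
EV18: starts 11:30 at or after EV22 ends 10:40 → clear.
EV19: starts 14:45 at or after EV22 ends 10:40 → clear.
EV20: starts 17:10 at or after EV22 ends 10:40 → clear.
EV21: starts 18:50 at or after EV22 ends 10:40 → clear.
EV22 overlaps EV16, EV17.

No — it overlaps EV16, EV17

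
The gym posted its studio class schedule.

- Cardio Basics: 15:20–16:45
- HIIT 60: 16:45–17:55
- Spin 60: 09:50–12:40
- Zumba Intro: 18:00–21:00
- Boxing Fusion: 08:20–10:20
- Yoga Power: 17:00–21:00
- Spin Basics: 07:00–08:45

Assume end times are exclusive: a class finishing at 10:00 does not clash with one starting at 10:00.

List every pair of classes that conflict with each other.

Boxing Fusion & Spin 60, Boxing Fusion & Spin Basics, HIIT 60 & Yoga Power, Yoga Power & Zumba Intro

Two intervals overlap when each starts before the other ends.
Sorted by start: Spin Basics, Boxing Fusion, Spin 60, Cardio Basics, HIIT 60, Yoga Power, Zumba Intro.
Boxing Fusion starts before Spin Basics ends → Spin Basics and Boxing Fusion overlap.
Spin 60 starts after Spin Basics ends; Spin Basics is clear from here.
Spin 60 starts before Boxing Fusion ends → Boxing Fusion and Spin 60 overlap.
Cardio Basics starts after Boxing Fusion ends; Boxing Fusion is clear from here.
Cardio Basics starts after Spin 60 ends; Spin 60 is clear from here.
HIIT 60 starts exactly when Cardio Basics ends (back-to-back, no overlap); Cardio Basics is clear from here.
Yoga Power starts before HIIT 60 ends → HIIT 60 and Yoga Power overlap.
Zumba Intro starts after HIIT 60 ends.
Zumba Intro starts before Yoga Power ends → Yoga Power and Zumba Intro overlap.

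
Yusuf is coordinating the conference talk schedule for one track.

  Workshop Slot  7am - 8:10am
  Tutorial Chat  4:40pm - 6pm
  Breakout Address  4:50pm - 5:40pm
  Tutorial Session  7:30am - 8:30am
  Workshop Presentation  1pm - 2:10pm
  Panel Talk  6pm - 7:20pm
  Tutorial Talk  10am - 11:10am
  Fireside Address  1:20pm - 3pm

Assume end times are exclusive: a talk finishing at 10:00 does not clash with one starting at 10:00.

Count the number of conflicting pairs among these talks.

Sorted by start: Workshop Slot, Tutorial Session, Tutorial Talk, Workshop Presentation, Fireside Address, Tutorial Chat, Breakout Address, Panel Talk.
Tutorial Session starts before Workshop Slot ends → Workshop Slot and Tutorial Session overlap.
Tutorial Talk starts after Workshop Slot ends — done with Workshop Slot.
Tutorial Talk starts after Tutorial Session ends — done with Tutorial Session.
Workshop Presentation starts after Tutorial Talk ends — done with Tutorial Talk.
Fireside Address starts before Workshop Presentation ends → Workshop Presentation and Fireside Address overlap.
Tutorial Chat starts after Workshop Presentation ends — done with Workshop Presentation.
Tutorial Chat starts after Fireside Address ends — done with Fireside Address.
Breakout Address starts before Tutorial Chat ends → Tutorial Chat and Breakout Address overlap.
Panel Talk starts exactly when Tutorial Chat ends (back-to-back, no overlap).
Panel Talk starts after Breakout Address ends.
Overlapping pairs: Breakout Address & Tutorial Chat, Fireside Address & Workshop Presentation, Tutorial Session & Workshop Slot — 3 in total.

3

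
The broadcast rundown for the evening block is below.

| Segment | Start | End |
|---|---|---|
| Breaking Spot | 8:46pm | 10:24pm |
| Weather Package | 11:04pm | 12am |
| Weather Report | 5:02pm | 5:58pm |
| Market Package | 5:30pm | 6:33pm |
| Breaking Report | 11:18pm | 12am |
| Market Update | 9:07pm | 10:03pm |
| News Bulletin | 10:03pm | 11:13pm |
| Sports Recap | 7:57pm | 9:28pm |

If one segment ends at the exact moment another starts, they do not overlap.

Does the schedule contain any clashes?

Sorted by start: Weather Report, Market Package, Sports Recap, Breaking Spot, Market Update, News Bulletin, Weather Package, Breaking Report.
Market Package starts before Weather Report ends → Weather Report and Market Package overlap.
That's a conflict, so the schedule is not conflict-free.

Yes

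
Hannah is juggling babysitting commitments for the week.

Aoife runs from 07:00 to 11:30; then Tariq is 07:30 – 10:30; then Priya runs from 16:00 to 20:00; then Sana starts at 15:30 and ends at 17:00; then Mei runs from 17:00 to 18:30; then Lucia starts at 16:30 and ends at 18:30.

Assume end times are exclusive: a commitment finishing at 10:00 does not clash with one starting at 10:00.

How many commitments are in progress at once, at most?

3

Walk through starts and ends in time order (an end at T is processed before a start at T):
07:00 start Aoife → 1
07:30 start Tariq → 2
10:30 end Tariq → 1
11:30 end Aoife → 0
15:30 start Sana → 1
16:00 start Priya → 2
16:30 start Lucia → 3
17:00 end Sana → 2
17:00 start Mei → 3
18:30 end Lucia → 2
18:30 end Mei → 1
20:00 end Priya → 0
Peak is 3, at 16:30 (Lucia, Priya, Sana).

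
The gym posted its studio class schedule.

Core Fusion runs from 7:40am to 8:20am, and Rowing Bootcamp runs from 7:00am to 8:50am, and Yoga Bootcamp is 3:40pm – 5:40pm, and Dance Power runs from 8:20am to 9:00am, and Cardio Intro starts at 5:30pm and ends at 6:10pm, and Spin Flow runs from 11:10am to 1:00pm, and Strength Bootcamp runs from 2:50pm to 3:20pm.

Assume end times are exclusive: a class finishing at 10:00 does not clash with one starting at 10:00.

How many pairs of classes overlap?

3

Check each pair: they overlap iff neither finishes before the other starts.
Sorted by start: Rowing Bootcamp, Core Fusion, Dance Power, Spin Flow, Strength Bootcamp, Yoga Bootcamp, Cardio Intro.
Core Fusion starts before Rowing Bootcamp ends → Rowing Bootcamp and Core Fusion overlap.
Dance Power starts before Rowing Bootcamp ends → Rowing Bootcamp and Dance Power overlap.
Spin Flow starts after Rowing Bootcamp ends, so Rowing Bootcamp has no further overlaps.
Dance Power starts exactly when Core Fusion ends (back-to-back, no overlap), so Core Fusion has no further overlaps.
Spin Flow starts after Dance Power ends, so Dance Power has no further overlaps.
Strength Bootcamp starts after Spin Flow ends, so Spin Flow has no further overlaps.
Yoga Bootcamp starts after Strength Bootcamp ends, so Strength Bootcamp has no further overlaps.
Cardio Intro starts before Yoga Bootcamp ends → Yoga Bootcamp and Cardio Intro overlap.
Overlapping pairs: Cardio Intro & Yoga Bootcamp, Core Fusion & Rowing Bootcamp, Dance Power & Rowing Bootcamp — 3 in total.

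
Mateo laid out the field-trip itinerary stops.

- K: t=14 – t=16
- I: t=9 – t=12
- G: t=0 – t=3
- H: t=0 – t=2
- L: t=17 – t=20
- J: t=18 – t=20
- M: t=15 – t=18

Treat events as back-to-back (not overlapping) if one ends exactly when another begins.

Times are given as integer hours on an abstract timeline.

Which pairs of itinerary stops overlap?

Sorted by start: G, H, I, K, M, L, J.
H starts before G ends → G and H overlap.
I starts after G ends, so nothing later overlaps G either.
I starts after H ends, so nothing later overlaps H either.
K starts after I ends, so nothing later overlaps I either.
M starts before K ends → K and M overlap.
L starts after K ends, so nothing later overlaps K either.
L starts before M ends → M and L overlap.
J starts exactly when M ends (back-to-back, no overlap).
J starts before L ends → L and J overlap.

G & H, J & L, K & M, L & M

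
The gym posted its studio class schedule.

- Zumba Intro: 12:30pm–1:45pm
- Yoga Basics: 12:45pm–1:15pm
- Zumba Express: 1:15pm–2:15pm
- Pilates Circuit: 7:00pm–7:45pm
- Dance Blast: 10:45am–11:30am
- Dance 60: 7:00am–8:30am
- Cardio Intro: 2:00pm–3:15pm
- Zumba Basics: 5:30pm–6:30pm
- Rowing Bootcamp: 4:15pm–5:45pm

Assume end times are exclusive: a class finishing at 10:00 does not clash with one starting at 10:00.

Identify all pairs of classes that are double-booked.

Check each pair: they overlap iff neither finishes before the other starts.
Sorted by start: Dance 60, Dance Blast, Zumba Intro, Yoga Basics, Zumba Express, Cardio Intro, Rowing Bootcamp, Zumba Basics, Pilates Circuit.
Dance Blast starts after Dance 60 ends; Dance 60 is clear from here.
Zumba Intro starts after Dance Blast ends; Dance Blast is clear from here.
Yoga Basics starts before Zumba Intro ends → Zumba Intro and Yoga Basics overlap.
Zumba Express starts before Zumba Intro ends → Zumba Intro and Zumba Express overlap.
Cardio Intro starts after Zumba Intro ends; Zumba Intro is clear from here.
Zumba Express starts exactly when Yoga Basics ends (back-to-back, no overlap); Yoga Basics is clear from here.
Cardio Intro starts before Zumba Express ends → Zumba Express and Cardio Intro overlap.
Rowing Bootcamp starts after Zumba Express ends; Zumba Express is clear from here.
Rowing Bootcamp starts after Cardio Intro ends; Cardio Intro is clear from here.
Zumba Basics starts before Rowing Bootcamp ends → Rowing Bootcamp and Zumba Basics overlap.
Pilates Circuit starts after Rowing Bootcamp ends.
Pilates Circuit starts after Zumba Basics ends.

Cardio Intro & Zumba Express, Rowing Bootcamp & Zumba Basics, Yoga Basics & Zumba Intro, Zumba Express & Zumba Intro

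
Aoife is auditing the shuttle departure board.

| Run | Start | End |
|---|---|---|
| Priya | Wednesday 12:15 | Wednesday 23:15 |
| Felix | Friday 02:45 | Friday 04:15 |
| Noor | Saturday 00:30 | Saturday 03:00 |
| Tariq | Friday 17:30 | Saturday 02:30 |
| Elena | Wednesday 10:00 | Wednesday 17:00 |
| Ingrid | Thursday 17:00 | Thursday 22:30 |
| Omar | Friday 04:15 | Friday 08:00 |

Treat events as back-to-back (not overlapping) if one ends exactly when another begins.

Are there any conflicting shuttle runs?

Sorted by start: Elena, Priya, Ingrid, Felix, Omar, Tariq, Noor.
Priya starts before Elena ends → Elena and Priya overlap.
That's a conflict, so the schedule is not conflict-free.

Yes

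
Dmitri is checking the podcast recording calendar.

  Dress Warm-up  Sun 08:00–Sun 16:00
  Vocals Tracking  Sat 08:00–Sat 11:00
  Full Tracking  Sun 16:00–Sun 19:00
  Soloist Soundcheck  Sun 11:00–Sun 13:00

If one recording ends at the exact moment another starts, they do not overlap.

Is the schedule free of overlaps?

Two intervals overlap when each starts before the other ends.
Sorted by start: Vocals Tracking, Dress Warm-up, Soloist Soundcheck, Full Tracking.
Dress Warm-up starts after Vocals Tracking ends; Vocals Tracking is clear from here.
Soloist Soundcheck starts before Dress Warm-up ends → Dress Warm-up and Soloist Soundcheck overlap.
That's a conflict, so the schedule is not conflict-free.

No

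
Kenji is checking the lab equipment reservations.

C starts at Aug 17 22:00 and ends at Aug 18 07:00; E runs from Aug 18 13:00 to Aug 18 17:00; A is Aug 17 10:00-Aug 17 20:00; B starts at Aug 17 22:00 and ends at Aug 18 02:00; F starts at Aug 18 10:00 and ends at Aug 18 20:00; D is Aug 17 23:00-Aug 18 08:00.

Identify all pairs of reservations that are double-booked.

Check each pair: they overlap iff neither finishes before the other starts.
Sorted by start: A, B, C, D, F, E.
B starts after A ends, so nothing later overlaps A either.
C starts before B ends → B and C overlap.
D starts before B ends → B and D overlap.
F starts after B ends, so nothing later overlaps B either.
D starts before C ends → C and D overlap.
F starts after C ends, so nothing later overlaps C either.
F starts after D ends, so nothing later overlaps D either.
E starts before F ends → F and E overlap.

B & C, B & D, C & D, E & F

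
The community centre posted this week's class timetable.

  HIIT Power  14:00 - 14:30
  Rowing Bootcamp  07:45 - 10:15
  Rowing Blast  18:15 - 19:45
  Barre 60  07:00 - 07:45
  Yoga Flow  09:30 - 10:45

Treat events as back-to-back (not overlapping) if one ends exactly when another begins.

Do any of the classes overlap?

Yes

Two intervals overlap when each starts before the other ends.
Sorted by start: Barre 60, Rowing Bootcamp, Yoga Flow, HIIT Power, Rowing Blast.
Rowing Bootcamp starts exactly when Barre 60 ends (back-to-back, no overlap); Barre 60 is clear from here.
Yoga Flow starts before Rowing Bootcamp ends → Rowing Bootcamp and Yoga Flow overlap.
That's a conflict, so the schedule is not conflict-free.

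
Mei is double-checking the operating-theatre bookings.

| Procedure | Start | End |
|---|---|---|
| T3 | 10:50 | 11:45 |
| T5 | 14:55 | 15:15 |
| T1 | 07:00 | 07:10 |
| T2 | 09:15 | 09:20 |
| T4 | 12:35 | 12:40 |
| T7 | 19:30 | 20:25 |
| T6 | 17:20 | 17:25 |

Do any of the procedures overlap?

Sorted by start: T1, T2, T3, T4, T5, T6, T7.
T2 starts after T1 ends; T1 is clear from here.
T3 starts after T2 ends; T2 is clear from here.
T4 starts after T3 ends; T3 is clear from here.
T5 starts after T4 ends; T4 is clear from here.
T6 starts after T5 ends; T5 is clear from here.
T7 starts after T6 ends.
Every pair is clear; the schedule has no overlaps.

No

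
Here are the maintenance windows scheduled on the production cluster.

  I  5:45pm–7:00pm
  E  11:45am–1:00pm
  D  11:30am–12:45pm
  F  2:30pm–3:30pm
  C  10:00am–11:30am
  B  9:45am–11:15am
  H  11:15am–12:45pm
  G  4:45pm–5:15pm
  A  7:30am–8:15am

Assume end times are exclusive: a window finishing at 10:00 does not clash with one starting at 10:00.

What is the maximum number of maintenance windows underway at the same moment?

Walk through starts and ends in time order (an end at T is processed before a start at T):
7:30am start A → 1
8:15am end A → 0
9:45am start B → 1
10:00am start C → 2
11:15am end B → 1
11:15am start H → 2
11:30am end C → 1
11:30am start D → 2
11:45am start E → 3
12:45pm end D → 2
12:45pm end H → 1
1:00pm end E → 0
2:30pm start F → 1
3:30pm end F → 0
4:45pm start G → 1
5:15pm end G → 0
5:45pm start I → 1
7:00pm end I → 0
Peak is 3, at 11:45am (D, E, H).

3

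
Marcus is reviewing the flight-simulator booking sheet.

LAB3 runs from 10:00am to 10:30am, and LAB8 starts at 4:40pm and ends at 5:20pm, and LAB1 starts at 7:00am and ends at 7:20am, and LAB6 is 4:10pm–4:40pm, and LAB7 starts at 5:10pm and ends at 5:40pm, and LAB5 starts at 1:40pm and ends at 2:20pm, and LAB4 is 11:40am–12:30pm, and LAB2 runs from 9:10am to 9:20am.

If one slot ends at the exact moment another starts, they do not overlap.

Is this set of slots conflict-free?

Two intervals overlap when each starts before the other ends.
Sorted by start: LAB1, LAB2, LAB3, LAB4, LAB5, LAB6, LAB8, LAB7.
LAB2 starts after LAB1 ends, so LAB1 has no further overlaps.
LAB3 starts after LAB2 ends, so LAB2 has no further overlaps.
LAB4 starts after LAB3 ends, so LAB3 has no further overlaps.
LAB5 starts after LAB4 ends, so LAB4 has no further overlaps.
LAB6 starts after LAB5 ends, so LAB5 has no further overlaps.
LAB8 starts exactly when LAB6 ends (back-to-back, no overlap), so LAB6 has no further overlaps.
LAB7 starts before LAB8 ends → LAB8 and LAB7 overlap.
That's a conflict, so the schedule is not conflict-free.

No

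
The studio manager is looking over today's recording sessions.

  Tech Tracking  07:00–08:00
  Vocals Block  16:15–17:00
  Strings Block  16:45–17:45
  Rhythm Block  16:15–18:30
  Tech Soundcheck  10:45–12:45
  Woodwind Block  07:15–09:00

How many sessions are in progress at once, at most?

Sweep the timeline, counting +1 at each start and −1 at each end (ends before starts at a tie):
07:00 start Tech Tracking → 1
07:15 start Woodwind Block → 2
08:00 end Tech Tracking → 1
09:00 end Woodwind Block → 0
10:45 start Tech Soundcheck → 1
12:45 end Tech Soundcheck → 0
16:15 start Rhythm Block → 1
16:15 start Vocals Block → 2
16:45 start Strings Block → 3
17:00 end Vocals Block → 2
17:45 end Strings Block → 1
18:30 end Rhythm Block → 0
Peak is 3, at 16:45 (Rhythm Block, Strings Block, Vocals Block).

3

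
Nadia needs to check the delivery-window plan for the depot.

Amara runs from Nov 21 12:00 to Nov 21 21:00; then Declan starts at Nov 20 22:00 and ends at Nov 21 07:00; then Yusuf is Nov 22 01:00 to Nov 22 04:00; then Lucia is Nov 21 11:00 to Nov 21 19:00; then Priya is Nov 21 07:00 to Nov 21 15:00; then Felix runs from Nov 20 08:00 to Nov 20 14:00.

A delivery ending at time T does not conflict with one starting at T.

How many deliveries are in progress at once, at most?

Sweep the timeline, counting +1 at each start and −1 at each end (ends before starts at a tie):
Nov 20 08:00 start Felix → 1
Nov 20 14:00 end Felix → 0
Nov 20 22:00 start Declan → 1
Nov 21 07:00 end Declan → 0
Nov 21 07:00 start Priya → 1
Nov 21 11:00 start Lucia → 2
Nov 21 12:00 start Amara → 3
Nov 21 15:00 end Priya → 2
Nov 21 19:00 end Lucia → 1
Nov 21 21:00 end Amara → 0
Nov 22 01:00 start Yusuf → 1
Nov 22 04:00 end Yusuf → 0
Peak is 3, at Nov 21 12:00 (Amara, Lucia, Priya).

3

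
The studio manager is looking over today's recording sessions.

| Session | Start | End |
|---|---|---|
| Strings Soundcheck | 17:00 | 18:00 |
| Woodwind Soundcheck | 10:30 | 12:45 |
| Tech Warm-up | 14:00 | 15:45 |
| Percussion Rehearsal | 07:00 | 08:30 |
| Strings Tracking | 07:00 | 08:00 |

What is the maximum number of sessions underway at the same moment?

Sweep the timeline, counting +1 at each start and −1 at each end (ends before starts at a tie):
07:00 start Percussion Rehearsal → 1
07:00 start Strings Tracking → 2
08:00 end Strings Tracking → 1
08:30 end Percussion Rehearsal → 0
10:30 start Woodwind Soundcheck → 1
12:45 end Woodwind Soundcheck → 0
14:00 start Tech Warm-up → 1
15:45 end Tech Warm-up → 0
17:00 start Strings Soundcheck → 1
18:00 end Strings Soundcheck → 0
Peak is 2, at 07:00 (Percussion Rehearsal, Strings Tracking).

2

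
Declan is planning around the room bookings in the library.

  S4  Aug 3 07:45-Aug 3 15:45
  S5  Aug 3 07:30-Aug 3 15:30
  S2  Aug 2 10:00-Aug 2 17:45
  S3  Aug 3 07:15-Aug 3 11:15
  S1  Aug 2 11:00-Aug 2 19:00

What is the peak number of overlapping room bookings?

Sweep the timeline, counting +1 at each start and −1 at each end (ends before starts at a tie):
Aug 2 10:00 start S2 → 1
Aug 2 11:00 start S1 → 2
Aug 2 17:45 end S2 → 1
Aug 2 19:00 end S1 → 0
Aug 3 07:15 start S3 → 1
Aug 3 07:30 start S5 → 2
Aug 3 07:45 start S4 → 3
Aug 3 11:15 end S3 → 2
Aug 3 15:30 end S5 → 1
Aug 3 15:45 end S4 → 0
Peak is 3, at Aug 3 07:45 (S3, S4, S5).

3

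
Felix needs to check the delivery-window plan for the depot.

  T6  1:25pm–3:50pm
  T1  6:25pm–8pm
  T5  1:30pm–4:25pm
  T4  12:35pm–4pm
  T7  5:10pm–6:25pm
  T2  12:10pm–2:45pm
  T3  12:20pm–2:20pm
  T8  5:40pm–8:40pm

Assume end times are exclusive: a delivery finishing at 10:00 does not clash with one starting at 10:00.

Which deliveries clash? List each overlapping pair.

Sorted by start: T2, T3, T4, T6, T5, T7, T8, T1.
T3 starts before T2 ends → T2 and T3 overlap.
T4 starts before T2 ends → T2 and T4 overlap.
T6 starts before T2 ends → T2 and T6 overlap.
T5 starts before T2 ends → T2 and T5 overlap.
T7 starts after T2 ends, so T2 has no further overlaps.
T4 starts before T3 ends → T3 and T4 overlap.
T6 starts before T3 ends → T3 and T6 overlap.
T5 starts before T3 ends → T3 and T5 overlap.
T7 starts after T3 ends, so T3 has no further overlaps.
T6 starts before T4 ends → T4 and T6 overlap.
T5 starts before T4 ends → T4 and T5 overlap.
T7 starts after T4 ends, so T4 has no further overlaps.
T5 starts before T6 ends → T6 and T5 overlap.
T7 starts after T6 ends, so T6 has no further overlaps.
T7 starts after T5 ends, so T5 has no further overlaps.
T8 starts before T7 ends → T7 and T8 overlap.
T1 starts exactly when T7 ends (back-to-back, no overlap).
T1 starts before T8 ends → T8 and T1 overlap.

T1 & T8, T2 & T3, T2 & T4, T2 & T5, T2 & T6, T3 & T4, T3 & T5, T3 & T6, T4 & T5, T4 & T6, T5 & T6, T7 & T8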